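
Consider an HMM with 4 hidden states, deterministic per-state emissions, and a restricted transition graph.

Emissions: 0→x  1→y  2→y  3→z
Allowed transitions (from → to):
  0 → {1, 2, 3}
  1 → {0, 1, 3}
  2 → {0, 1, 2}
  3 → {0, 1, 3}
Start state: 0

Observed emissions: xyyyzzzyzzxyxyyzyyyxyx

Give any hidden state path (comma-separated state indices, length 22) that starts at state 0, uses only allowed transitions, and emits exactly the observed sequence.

  pos 0: x in {0}, choose 0; start
  pos 1: y in {1,2}, choose 2; 0->2 ok
  pos 2: y in {1,2}, choose 2; 2->2 ok
  pos 3: y in {1,2}, choose 1; 2->1 ok
  pos 4: z in {3}, choose 3; 1->3 ok
  pos 5: z in {3}, choose 3; 3->3 ok
  pos 6: z in {3}, choose 3; 3->3 ok
  pos 7: y in {1,2}, choose 1; 3->1 ok
  pos 8: z in {3}, choose 3; 1->3 ok
  pos 9: z in {3}, choose 3; 3->3 ok
  pos 10: x in {0}, choose 0; 3->0 ok
  pos 11: y in {1,2}, choose 1; 0->1 ok
  pos 12: x in {0}, choose 0; 1->0 ok
  pos 13: y in {1,2}, choose 2; 0->2 ok
  pos 14: y in {1,2}, choose 1; 2->1 ok
  pos 15: z in {3}, choose 3; 1->3 ok
  pos 16: y in {1,2}, choose 1; 3->1 ok
  pos 17: y in {1,2}, choose 1; 1->1 ok
  pos 18: y in {1,2}, choose 1; 1->1 ok
  pos 19: x in {0}, choose 0; 1->0 ok
  pos 20: y in {1,2}, choose 2; 0->2 ok
  pos 21: x in {0}, choose 0; 2->0 ok

0,2,2,1,3,3,3,1,3,3,0,1,0,2,1,3,1,1,1,0,2,0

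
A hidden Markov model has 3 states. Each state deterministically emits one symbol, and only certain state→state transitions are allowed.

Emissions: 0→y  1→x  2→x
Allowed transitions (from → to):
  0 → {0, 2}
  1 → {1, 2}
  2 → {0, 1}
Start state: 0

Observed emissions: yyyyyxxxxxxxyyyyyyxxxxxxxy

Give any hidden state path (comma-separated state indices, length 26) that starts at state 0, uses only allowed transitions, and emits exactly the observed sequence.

  [0] y  {0}  => 0  start
  [1] y  {0}  => 0  0->0 ok
  [2] y  {0}  => 0  0->0 ok
  [3] y  {0}  => 0  0->0 ok
  [4] y  {0}  => 0  0->0 ok
  [5] x  {1,2}  => 2  0->2 ok
  [6] x  {1,2}  => 1  2->1 ok
  [7] x  {1,2}  => 2  1->2 ok
  [8] x  {1,2}  => 1  2->1 ok
  [9] x  {1,2}  => 1  1->1 ok
  [10] x  {1,2}  => 1  1->1 ok
  [11] x  {1,2}  => 2  1->2 ok
  [12] y  {0}  => 0  2->0 ok
  [13] y  {0}  => 0  0->0 ok
  [14] y  {0}  => 0  0->0 ok
  [15] y  {0}  => 0  0->0 ok
  [16] y  {0}  => 0  0->0 ok
  [17] y  {0}  => 0  0->0 ok
  [18] x  {1,2}  => 2  0->2 ok
  [19] x  {1,2}  => 1  2->1 ok
  [20] x  {1,2}  => 2  1->2 ok
  [21] x  {1,2}  => 1  2->1 ok
  [22] x  {1,2}  => 1  1->1 ok
  [23] x  {1,2}  => 1  1->1 ok
  [24] x  {1,2}  => 2  1->2 ok
  [25] y  {0}  => 0  2->0 ok

0,0,0,0,0,2,1,2,1,1,1,2,0,0,0,0,0,0,2,1,2,1,1,1,2,0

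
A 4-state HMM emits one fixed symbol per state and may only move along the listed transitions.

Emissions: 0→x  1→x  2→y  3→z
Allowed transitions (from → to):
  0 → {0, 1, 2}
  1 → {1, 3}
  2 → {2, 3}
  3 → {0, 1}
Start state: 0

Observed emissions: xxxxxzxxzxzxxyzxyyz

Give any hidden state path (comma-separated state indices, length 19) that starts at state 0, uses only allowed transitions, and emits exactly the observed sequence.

  pos 0: x in {0,1}, choose 0; start
  pos 1: x in {0,1}, choose 0; 0->0 ok
  pos 2: x in {0,1}, choose 0; 0->0 ok
  pos 3: x in {0,1}, choose 1; 0->1 ok
  pos 4: x in {0,1}, choose 1; 1->1 ok
  pos 5: z in {3}, choose 3; 1->3 ok
  pos 6: x in {0,1}, choose 1; 3->1 ok
  pos 7: x in {0,1}, choose 1; 1->1 ok
  pos 8: z in {3}, choose 3; 1->3 ok
  pos 9: x in {0,1}, choose 1; 3->1 ok
  pos 10: z in {3}, choose 3; 1->3 ok
  pos 11: x in {0,1}, choose 0; 3->0 ok
  pos 12: x in {0,1}, choose 0; 0->0 ok
  pos 13: y in {2}, choose 2; 0->2 ok
  pos 14: z in {3}, choose 3; 2->3 ok
  pos 15: x in {0,1}, choose 0; 3->0 ok
  pos 16: y in {2}, choose 2; 0->2 ok
  pos 17: y in {2}, choose 2; 2->2 ok
  pos 18: z in {3}, choose 3; 2->3 ok

0,0,0,1,1,3,1,1,3,1,3,0,0,2,3,0,2,2,3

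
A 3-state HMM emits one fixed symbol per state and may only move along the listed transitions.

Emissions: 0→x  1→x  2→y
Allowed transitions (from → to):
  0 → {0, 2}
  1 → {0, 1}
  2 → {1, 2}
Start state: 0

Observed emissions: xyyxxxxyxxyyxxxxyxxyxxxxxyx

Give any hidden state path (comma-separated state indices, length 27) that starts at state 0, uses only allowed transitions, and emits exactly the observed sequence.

0,2,2,1,1,1,0,2,1,0,2,2,1,1,0,0,2,1,0,2,1,1,1,0,0,2,1

  pos 0: x in {0,1}, choose 0; start
  pos 1: y in {2}, choose 2; 0->2 ok
  pos 2: y in {2}, choose 2; 2->2 ok
  pos 3: x in {0,1}, choose 1; 2->1 ok
  pos 4: x in {0,1}, choose 1; 1->1 ok
  pos 5: x in {0,1}, choose 1; 1->1 ok
  pos 6: x in {0,1}, choose 0; 1->0 ok
  pos 7: y in {2}, choose 2; 0->2 ok
  pos 8: x in {0,1}, choose 1; 2->1 ok
  pos 9: x in {0,1}, choose 0; 1->0 ok
  pos 10: y in {2}, choose 2; 0->2 ok
  pos 11: y in {2}, choose 2; 2->2 ok
  pos 12: x in {0,1}, choose 1; 2->1 ok
  pos 13: x in {0,1}, choose 1; 1->1 ok
  pos 14: x in {0,1}, choose 0; 1->0 ok
  pos 15: x in {0,1}, choose 0; 0->0 ok
  pos 16: y in {2}, choose 2; 0->2 ok
  pos 17: x in {0,1}, choose 1; 2->1 ok
  pos 18: x in {0,1}, choose 0; 1->0 ok
  pos 19: y in {2}, choose 2; 0->2 ok
  pos 20: x in {0,1}, choose 1; 2->1 ok
  pos 21: x in {0,1}, choose 1; 1->1 ok
  pos 22: x in {0,1}, choose 1; 1->1 ok
  pos 23: x in {0,1}, choose 0; 1->0 ok
  pos 24: x in {0,1}, choose 0; 0->0 ok
  pos 25: y in {2}, choose 2; 0->2 ok
  pos 26: x in {0,1}, choose 1; 2->1 ok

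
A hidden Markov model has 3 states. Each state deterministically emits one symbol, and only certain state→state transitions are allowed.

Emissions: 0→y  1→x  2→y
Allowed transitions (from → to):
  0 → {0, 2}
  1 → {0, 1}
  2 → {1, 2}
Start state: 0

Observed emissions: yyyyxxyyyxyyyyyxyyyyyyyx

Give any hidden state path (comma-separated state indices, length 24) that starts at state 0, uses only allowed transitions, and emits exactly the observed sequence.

  t0 'y' -> {0,2}, take 0 (start)
  t1 'y' -> {0,2}, take 0 (0->0 ok)
  t2 'y' -> {0,2}, take 2 (0->2 ok)
  t3 'y' -> {0,2}, take 2 (2->2 ok)
  t4 'x' -> {1}, take 1 (2->1 ok)
  t5 'x' -> {1}, take 1 (1->1 ok)
  t6 'y' -> {0,2}, take 0 (1->0 ok)
  t7 'y' -> {0,2}, take 0 (0->0 ok)
  t8 'y' -> {0,2}, take 2 (0->2 ok)
  t9 'x' -> {1}, take 1 (2->1 ok)
  t10 'y' -> {0,2}, take 0 (1->0 ok)
  t11 'y' -> {0,2}, take 0 (0->0 ok)
  t12 'y' -> {0,2}, take 2 (0->2 ok)
  t13 'y' -> {0,2}, take 2 (2->2 ok)
  t14 'y' -> {0,2}, take 2 (2->2 ok)
  t15 'x' -> {1}, take 1 (2->1 ok)
  t16 'y' -> {0,2}, take 0 (1->0 ok)
  t17 'y' -> {0,2}, take 0 (0->0 ok)
  t18 'y' -> {0,2}, take 0 (0->0 ok)
  t19 'y' -> {0,2}, take 2 (0->2 ok)
  t20 'y' -> {0,2}, take 2 (2->2 ok)
  t21 'y' -> {0,2}, take 2 (2->2 ok)
  t22 'y' -> {0,2}, take 2 (2->2 ok)
  t23 'x' -> {1}, take 1 (2->1 ok)

0,0,2,2,1,1,0,0,2,1,0,0,2,2,2,1,0,0,0,2,2,2,2,1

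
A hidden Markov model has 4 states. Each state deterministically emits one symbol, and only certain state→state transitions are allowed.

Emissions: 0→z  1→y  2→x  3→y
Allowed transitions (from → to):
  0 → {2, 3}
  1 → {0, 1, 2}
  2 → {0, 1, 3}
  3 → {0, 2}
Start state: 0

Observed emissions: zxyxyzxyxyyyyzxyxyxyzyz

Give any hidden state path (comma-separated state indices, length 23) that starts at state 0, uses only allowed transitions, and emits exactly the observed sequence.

  pos 0: z in {0}, choose 0; start
  pos 1: x in {2}, choose 2; 0->2 ok
  pos 2: y in {1,3}, choose 1; 2->1 ok
  pos 3: x in {2}, choose 2; 1->2 ok
  pos 4: y in {1,3}, choose 1; 2->1 ok
  pos 5: z in {0}, choose 0; 1->0 ok
  pos 6: x in {2}, choose 2; 0->2 ok
  pos 7: y in {1,3}, choose 3; 2->3 ok
  pos 8: x in {2}, choose 2; 3->2 ok
  pos 9: y in {1,3}, choose 1; 2->1 ok
  pos 10: y in {1,3}, choose 1; 1->1 ok
  pos 11: y in {1,3}, choose 1; 1->1 ok
  pos 12: y in {1,3}, choose 1; 1->1 ok
  pos 13: z in {0}, choose 0; 1->0 ok
  pos 14: x in {2}, choose 2; 0->2 ok
  pos 15: y in {1,3}, choose 1; 2->1 ok
  pos 16: x in {2}, choose 2; 1->2 ok
  pos 17: y in {1,3}, choose 1; 2->1 ok
  pos 18: x in {2}, choose 2; 1->2 ok
  pos 19: y in {1,3}, choose 3; 2->3 ok
  pos 20: z in {0}, choose 0; 3->0 ok
  pos 21: y in {1,3}, choose 3; 0->3 ok
  pos 22: z in {0}, choose 0; 3->0 ok

0,2,1,2,1,0,2,3,2,1,1,1,1,0,2,1,2,1,2,3,0,3,0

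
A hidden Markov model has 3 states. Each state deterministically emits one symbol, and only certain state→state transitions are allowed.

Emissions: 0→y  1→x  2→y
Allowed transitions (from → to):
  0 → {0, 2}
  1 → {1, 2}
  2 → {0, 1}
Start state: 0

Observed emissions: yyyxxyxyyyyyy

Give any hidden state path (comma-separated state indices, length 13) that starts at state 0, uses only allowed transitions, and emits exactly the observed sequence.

  t0 'y' -> {0,2}, take 0 (start)
  t1 'y' -> {0,2}, take 0 (0->0 ok)
  t2 'y' -> {0,2}, take 2 (0->2 ok)
  t3 'x' -> {1}, take 1 (2->1 ok)
  t4 'x' -> {1}, take 1 (1->1 ok)
  t5 'y' -> {0,2}, take 2 (1->2 ok)
  t6 'x' -> {1}, take 1 (2->1 ok)
  t7 'y' -> {0,2}, take 2 (1->2 ok)
  t8 'y' -> {0,2}, take 0 (2->0 ok)
  t9 'y' -> {0,2}, take 0 (0->0 ok)
  t10 'y' -> {0,2}, take 2 (0->2 ok)
  t11 'y' -> {0,2}, take 0 (2->0 ok)
  t12 'y' -> {0,2}, take 2 (0->2 ok)

0,0,2,1,1,2,1,2,0,0,2,0,2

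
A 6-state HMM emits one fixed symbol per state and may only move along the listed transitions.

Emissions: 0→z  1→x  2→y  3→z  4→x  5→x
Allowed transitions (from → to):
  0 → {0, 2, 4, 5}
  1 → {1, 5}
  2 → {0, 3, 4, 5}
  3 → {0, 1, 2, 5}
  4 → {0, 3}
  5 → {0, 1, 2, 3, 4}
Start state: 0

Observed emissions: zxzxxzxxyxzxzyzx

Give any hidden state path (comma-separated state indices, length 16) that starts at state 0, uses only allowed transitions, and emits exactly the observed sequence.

  t0 'z' -> {0,3}, take 0 (start)
  t1 'x' -> {1,4,5}, take 5 (0->5 ok)
  t2 'z' -> {0,3}, take 3 (5->3 ok)
  t3 'x' -> {1,4,5}, take 1 (3->1 ok)
  t4 'x' -> {1,4,5}, take 5 (1->5 ok)
  t5 'z' -> {0,3}, take 3 (5->3 ok)
  t6 'x' -> {1,4,5}, take 1 (3->1 ok)
  t7 'x' -> {1,4,5}, take 5 (1->5 ok)
  t8 'y' -> {2}, take 2 (5->2 ok)
  t9 'x' -> {1,4,5}, take 4 (2->4 ok)
  t10 'z' -> {0,3}, take 3 (4->3 ok)
  t11 'x' -> {1,4,5}, take 5 (3->5 ok)
  t12 'z' -> {0,3}, take 3 (5->3 ok)
  t13 'y' -> {2}, take 2 (3->2 ok)
  t14 'z' -> {0,3}, take 0 (2->0 ok)
  t15 'x' -> {1,4,5}, take 4 (0->4 ok)

0,5,3,1,5,3,1,5,2,4,3,5,3,2,0,4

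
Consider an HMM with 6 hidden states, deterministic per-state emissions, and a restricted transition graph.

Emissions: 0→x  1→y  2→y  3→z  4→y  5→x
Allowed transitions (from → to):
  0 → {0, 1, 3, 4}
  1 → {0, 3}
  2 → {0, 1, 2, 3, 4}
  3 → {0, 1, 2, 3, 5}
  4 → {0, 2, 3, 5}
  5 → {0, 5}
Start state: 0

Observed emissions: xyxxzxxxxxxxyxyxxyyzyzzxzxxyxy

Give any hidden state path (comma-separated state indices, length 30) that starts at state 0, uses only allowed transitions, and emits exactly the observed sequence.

0,4,0,0,3,5,5,5,5,0,0,0,4,0,4,5,0,4,2,3,1,3,3,0,3,5,0,1,0,1

  t0 'x' -> {0,5}, take 0 (start)
  t1 'y' -> {1,2,4}, take 4 (0->4 ok)
  t2 'x' -> {0,5}, take 0 (4->0 ok)
  t3 'x' -> {0,5}, take 0 (0->0 ok)
  t4 'z' -> {3}, take 3 (0->3 ok)
  t5 'x' -> {0,5}, take 5 (3->5 ok)
  t6 'x' -> {0,5}, take 5 (5->5 ok)
  t7 'x' -> {0,5}, take 5 (5->5 ok)
  t8 'x' -> {0,5}, take 5 (5->5 ok)
  t9 'x' -> {0,5}, take 0 (5->0 ok)
  t10 'x' -> {0,5}, take 0 (0->0 ok)
  t11 'x' -> {0,5}, take 0 (0->0 ok)
  t12 'y' -> {1,2,4}, take 4 (0->4 ok)
  t13 'x' -> {0,5}, take 0 (4->0 ok)
  t14 'y' -> {1,2,4}, take 4 (0->4 ok)
  t15 'x' -> {0,5}, take 5 (4->5 ok)
  t16 'x' -> {0,5}, take 0 (5->0 ok)
  t17 'y' -> {1,2,4}, take 4 (0->4 ok)
  t18 'y' -> {1,2,4}, take 2 (4->2 ok)
  t19 'z' -> {3}, take 3 (2->3 ok)
  t20 'y' -> {1,2,4}, take 1 (3->1 ok)
  t21 'z' -> {3}, take 3 (1->3 ok)
  t22 'z' -> {3}, take 3 (3->3 ok)
  t23 'x' -> {0,5}, take 0 (3->0 ok)
  t24 'z' -> {3}, take 3 (0->3 ok)
  t25 'x' -> {0,5}, take 5 (3->5 ok)
  t26 'x' -> {0,5}, take 0 (5->0 ok)
  t27 'y' -> {1,2,4}, take 1 (0->1 ok)
  t28 'x' -> {0,5}, take 0 (1->0 ok)
  t29 'y' -> {1,2,4}, take 1 (0->1 ok)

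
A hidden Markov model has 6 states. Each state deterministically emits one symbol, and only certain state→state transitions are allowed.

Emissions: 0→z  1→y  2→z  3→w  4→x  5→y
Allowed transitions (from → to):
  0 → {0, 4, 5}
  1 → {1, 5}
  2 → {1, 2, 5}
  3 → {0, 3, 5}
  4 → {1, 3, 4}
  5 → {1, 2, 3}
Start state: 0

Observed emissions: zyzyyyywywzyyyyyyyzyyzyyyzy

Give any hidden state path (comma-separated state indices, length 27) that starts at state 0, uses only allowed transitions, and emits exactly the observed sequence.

  pos 0: z in {0,2}, choose 0; start
  pos 1: y in {1,5}, choose 5; 0->5 ok
  pos 2: z in {0,2}, choose 2; 5->2 ok
  pos 3: y in {1,5}, choose 1; 2->1 ok
  pos 4: y in {1,5}, choose 1; 1->1 ok
  pos 5: y in {1,5}, choose 1; 1->1 ok
  pos 6: y in {1,5}, choose 5; 1->5 ok
  pos 7: w in {3}, choose 3; 5->3 ok
  pos 8: y in {1,5}, choose 5; 3->5 ok
  pos 9: w in {3}, choose 3; 5->3 ok
  pos 10: z in {0,2}, choose 0; 3->0 ok
  pos 11: y in {1,5}, choose 5; 0->5 ok
  pos 12: y in {1,5}, choose 1; 5->1 ok
  pos 13: y in {1,5}, choose 1; 1->1 ok
  pos 14: y in {1,5}, choose 1; 1->1 ok
  pos 15: y in {1,5}, choose 1; 1->1 ok
  pos 16: y in {1,5}, choose 1; 1->1 ok
  pos 17: y in {1,5}, choose 5; 1->5 ok
  pos 18: z in {0,2}, choose 2; 5->2 ok
  pos 19: y in {1,5}, choose 1; 2->1 ok
  pos 20: y in {1,5}, choose 5; 1->5 ok
  pos 21: z in {0,2}, choose 2; 5->2 ok
  pos 22: y in {1,5}, choose 5; 2->5 ok
  pos 23: y in {1,5}, choose 1; 5->1 ok
  pos 24: y in {1,5}, choose 5; 1->5 ok
  pos 25: z in {0,2}, choose 2; 5->2 ok
  pos 26: y in {1,5}, choose 5; 2->5 ok

0,5,2,1,1,1,5,3,5,3,0,5,1,1,1,1,1,5,2,1,5,2,5,1,5,2,5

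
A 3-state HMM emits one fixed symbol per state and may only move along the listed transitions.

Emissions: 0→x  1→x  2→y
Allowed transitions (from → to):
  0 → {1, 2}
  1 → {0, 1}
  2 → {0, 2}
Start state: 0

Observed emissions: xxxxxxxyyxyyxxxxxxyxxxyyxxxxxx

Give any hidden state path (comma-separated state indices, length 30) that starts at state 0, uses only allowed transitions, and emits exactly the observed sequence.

  0: obs=x cand={0,1} pick 0 [start]
  1: obs=x cand={0,1} pick 1 [0->1 ok]
  2: obs=x cand={0,1} pick 1 [1->1 ok]
  3: obs=x cand={0,1} pick 0 [1->0 ok]
  4: obs=x cand={0,1} pick 1 [0->1 ok]
  5: obs=x cand={0,1} pick 1 [1->1 ok]
  6: obs=x cand={0,1} pick 0 [1->0 ok]
  7: obs=y cand={2} pick 2 [0->2 ok]
  8: obs=y cand={2} pick 2 [2->2 ok]
  9: obs=x cand={0,1} pick 0 [2->0 ok]
  10: obs=y cand={2} pick 2 [0->2 ok]
  11: obs=y cand={2} pick 2 [2->2 ok]
  12: obs=x cand={0,1} pick 0 [2->0 ok]
  13: obs=x cand={0,1} pick 1 [0->1 ok]
  14: obs=x cand={0,1} pick 1 [1->1 ok]
  15: obs=x cand={0,1} pick 0 [1->0 ok]
  16: obs=x cand={0,1} pick 1 [0->1 ok]
  17: obs=x cand={0,1} pick 0 [1->0 ok]
  18: obs=y cand={2} pick 2 [0->2 ok]
  19: obs=x cand={0,1} pick 0 [2->0 ok]
  20: obs=x cand={0,1} pick 1 [0->1 ok]
  21: obs=x cand={0,1} pick 0 [1->0 ok]
  22: obs=y cand={2} pick 2 [0->2 ok]
  23: obs=y cand={2} pick 2 [2->2 ok]
  24: obs=x cand={0,1} pick 0 [2->0 ok]
  25: obs=x cand={0,1} pick 1 [0->1 ok]
  26: obs=x cand={0,1} pick 0 [1->0 ok]
  27: obs=x cand={0,1} pick 1 [0->1 ok]
  28: obs=x cand={0,1} pick 0 [1->0 ok]
  29: obs=x cand={0,1} pick 1 [0->1 ok]

0,1,1,0,1,1,0,2,2,0,2,2,0,1,1,0,1,0,2,0,1,0,2,2,0,1,0,1,0,1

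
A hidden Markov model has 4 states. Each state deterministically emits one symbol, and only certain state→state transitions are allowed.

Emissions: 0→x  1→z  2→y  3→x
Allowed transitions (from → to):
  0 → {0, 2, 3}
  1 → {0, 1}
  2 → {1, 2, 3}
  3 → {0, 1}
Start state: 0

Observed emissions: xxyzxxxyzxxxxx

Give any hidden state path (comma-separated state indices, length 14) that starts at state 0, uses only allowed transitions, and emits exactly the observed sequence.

  pos 0: x in {0,3}, choose 0; start
  pos 1: x in {0,3}, choose 0; 0->0 ok
  pos 2: y in {2}, choose 2; 0->2 ok
  pos 3: z in {1}, choose 1; 2->1 ok
  pos 4: x in {0,3}, choose 0; 1->0 ok
  pos 5: x in {0,3}, choose 3; 0->3 ok
  pos 6: x in {0,3}, choose 0; 3->0 ok
  pos 7: y in {2}, choose 2; 0->2 ok
  pos 8: z in {1}, choose 1; 2->1 ok
  pos 9: x in {0,3}, choose 0; 1->0 ok
  pos 10: x in {0,3}, choose 0; 0->0 ok
  pos 11: x in {0,3}, choose 3; 0->3 ok
  pos 12: x in {0,3}, choose 0; 3->0 ok
  pos 13: x in {0,3}, choose 3; 0->3 ok

0,0,2,1,0,3,0,2,1,0,0,3,0,3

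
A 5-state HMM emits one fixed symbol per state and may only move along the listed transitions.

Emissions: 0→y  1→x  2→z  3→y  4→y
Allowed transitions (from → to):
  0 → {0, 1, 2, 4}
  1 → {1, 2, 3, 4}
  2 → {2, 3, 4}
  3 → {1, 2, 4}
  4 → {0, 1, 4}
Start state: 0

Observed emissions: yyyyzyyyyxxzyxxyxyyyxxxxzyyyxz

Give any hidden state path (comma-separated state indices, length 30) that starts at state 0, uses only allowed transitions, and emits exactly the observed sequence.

0,0,4,0,2,3,4,4,4,1,1,2,3,1,1,4,1,4,0,0,1,1,1,1,2,4,0,0,1,2

  t0 'y' -> {0,3,4}, take 0 (start)
  t1 'y' -> {0,3,4}, take 0 (0->0 ok)
  t2 'y' -> {0,3,4}, take 4 (0->4 ok)
  t3 'y' -> {0,3,4}, take 0 (4->0 ok)
  t4 'z' -> {2}, take 2 (0->2 ok)
  t5 'y' -> {0,3,4}, take 3 (2->3 ok)
  t6 'y' -> {0,3,4}, take 4 (3->4 ok)
  t7 'y' -> {0,3,4}, take 4 (4->4 ok)
  t8 'y' -> {0,3,4}, take 4 (4->4 ok)
  t9 'x' -> {1}, take 1 (4->1 ok)
  t10 'x' -> {1}, take 1 (1->1 ok)
  t11 'z' -> {2}, take 2 (1->2 ok)
  t12 'y' -> {0,3,4}, take 3 (2->3 ok)
  t13 'x' -> {1}, take 1 (3->1 ok)
  t14 'x' -> {1}, take 1 (1->1 ok)
  t15 'y' -> {0,3,4}, take 4 (1->4 ok)
  t16 'x' -> {1}, take 1 (4->1 ok)
  t17 'y' -> {0,3,4}, take 4 (1->4 ok)
  t18 'y' -> {0,3,4}, take 0 (4->0 ok)
  t19 'y' -> {0,3,4}, take 0 (0->0 ok)
  t20 'x' -> {1}, take 1 (0->1 ok)
  t21 'x' -> {1}, take 1 (1->1 ok)
  t22 'x' -> {1}, take 1 (1->1 ok)
  t23 'x' -> {1}, take 1 (1->1 ok)
  t24 'z' -> {2}, take 2 (1->2 ok)
  t25 'y' -> {0,3,4}, take 4 (2->4 ok)
  t26 'y' -> {0,3,4}, take 0 (4->0 ok)
  t27 'y' -> {0,3,4}, take 0 (0->0 ok)
  t28 'x' -> {1}, take 1 (0->1 ok)
  t29 'z' -> {2}, take 2 (1->2 ok)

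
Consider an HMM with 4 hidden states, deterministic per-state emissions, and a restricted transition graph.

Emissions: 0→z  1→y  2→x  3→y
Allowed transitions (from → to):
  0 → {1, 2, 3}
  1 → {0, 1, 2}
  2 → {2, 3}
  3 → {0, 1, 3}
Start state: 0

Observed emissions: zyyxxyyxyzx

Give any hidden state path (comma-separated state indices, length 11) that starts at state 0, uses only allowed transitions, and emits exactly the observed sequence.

0,3,1,2,2,3,1,2,3,0,2

  t0 'z' -> {0}, take 0 (start)
  t1 'y' -> {1,3}, take 3 (0->3 ok)
  t2 'y' -> {1,3}, take 1 (3->1 ok)
  t3 'x' -> {2}, take 2 (1->2 ok)
  t4 'x' -> {2}, take 2 (2->2 ok)
  t5 'y' -> {1,3}, take 3 (2->3 ok)
  t6 'y' -> {1,3}, take 1 (3->1 ok)
  t7 'x' -> {2}, take 2 (1->2 ok)
  t8 'y' -> {1,3}, take 3 (2->3 ok)
  t9 'z' -> {0}, take 0 (3->0 ok)
  t10 'x' -> {2}, take 2 (0->2 ok)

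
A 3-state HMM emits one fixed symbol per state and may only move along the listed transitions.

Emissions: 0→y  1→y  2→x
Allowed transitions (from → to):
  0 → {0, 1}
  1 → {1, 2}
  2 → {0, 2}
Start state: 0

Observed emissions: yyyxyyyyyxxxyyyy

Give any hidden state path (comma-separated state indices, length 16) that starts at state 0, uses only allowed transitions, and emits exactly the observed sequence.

  pos 0: y in {0,1}, choose 0; start
  pos 1: y in {0,1}, choose 0; 0->0 ok
  pos 2: y in {0,1}, choose 1; 0->1 ok
  pos 3: x in {2}, choose 2; 1->2 ok
  pos 4: y in {0,1}, choose 0; 2->0 ok
  pos 5: y in {0,1}, choose 0; 0->0 ok
  pos 6: y in {0,1}, choose 0; 0->0 ok
  pos 7: y in {0,1}, choose 1; 0->1 ok
  pos 8: y in {0,1}, choose 1; 1->1 ok
  pos 9: x in {2}, choose 2; 1->2 ok
  pos 10: x in {2}, choose 2; 2->2 ok
  pos 11: x in {2}, choose 2; 2->2 ok
  pos 12: y in {0,1}, choose 0; 2->0 ok
  pos 13: y in {0,1}, choose 0; 0->0 ok
  pos 14: y in {0,1}, choose 0; 0->0 ok
  pos 15: y in {0,1}, choose 1; 0->1 ok

0,0,1,2,0,0,0,1,1,2,2,2,0,0,0,1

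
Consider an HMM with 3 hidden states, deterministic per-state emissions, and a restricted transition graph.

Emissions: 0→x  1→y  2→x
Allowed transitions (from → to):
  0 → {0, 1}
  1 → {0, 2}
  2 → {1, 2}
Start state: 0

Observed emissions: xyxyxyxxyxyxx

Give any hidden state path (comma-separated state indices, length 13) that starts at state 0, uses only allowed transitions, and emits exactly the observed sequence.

  pos 0: x in {0,2}, choose 0; start
  pos 1: y in {1}, choose 1; 0->1 ok
  pos 2: x in {0,2}, choose 2; 1->2 ok
  pos 3: y in {1}, choose 1; 2->1 ok
  pos 4: x in {0,2}, choose 0; 1->0 ok
  pos 5: y in {1}, choose 1; 0->1 ok
  pos 6: x in {0,2}, choose 2; 1->2 ok
  pos 7: x in {0,2}, choose 2; 2->2 ok
  pos 8: y in {1}, choose 1; 2->1 ok
  pos 9: x in {0,2}, choose 2; 1->2 ok
  pos 10: y in {1}, choose 1; 2->1 ok
  pos 11: x in {0,2}, choose 2; 1->2 ok
  pos 12: x in {0,2}, choose 2; 2->2 ok

0,1,2,1,0,1,2,2,1,2,1,2,2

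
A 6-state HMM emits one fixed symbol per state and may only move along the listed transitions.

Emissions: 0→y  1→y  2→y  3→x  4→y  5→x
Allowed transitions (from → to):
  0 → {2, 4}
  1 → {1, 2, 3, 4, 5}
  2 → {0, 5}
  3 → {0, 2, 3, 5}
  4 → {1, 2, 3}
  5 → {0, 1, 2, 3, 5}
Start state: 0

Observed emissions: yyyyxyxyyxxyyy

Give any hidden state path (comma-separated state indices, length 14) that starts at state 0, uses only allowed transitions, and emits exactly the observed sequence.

  [0] y  {0,1,2,4}  => 0  start
  [1] y  {0,1,2,4}  => 2  0->2 ok
  [2] y  {0,1,2,4}  => 0  2->0 ok
  [3] y  {0,1,2,4}  => 2  0->2 ok
  [4] x  {3,5}  => 5  2->5 ok
  [5] y  {0,1,2,4}  => 2  5->2 ok
  [6] x  {3,5}  => 5  2->5 ok
  [7] y  {0,1,2,4}  => 0  5->0 ok
  [8] y  {0,1,2,4}  => 4  0->4 ok
  [9] x  {3,5}  => 3  4->3 ok
  [10] x  {3,5}  => 3  3->3 ok
  [11] y  {0,1,2,4}  => 2  3->2 ok
  [12] y  {0,1,2,4}  => 0  2->0 ok
  [13] y  {0,1,2,4}  => 2  0->2 ok

0,2,0,2,5,2,5,0,4,3,3,2,0,2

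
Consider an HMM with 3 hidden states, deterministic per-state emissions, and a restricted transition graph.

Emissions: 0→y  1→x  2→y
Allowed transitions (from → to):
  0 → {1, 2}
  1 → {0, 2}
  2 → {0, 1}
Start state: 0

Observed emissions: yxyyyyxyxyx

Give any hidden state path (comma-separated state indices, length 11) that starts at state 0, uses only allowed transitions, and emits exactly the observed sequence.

0,1,2,0,2,0,1,2,1,2,1

  pos 0: y in {0,2}, choose 0; start
  pos 1: x in {1}, choose 1; 0->1 ok
  pos 2: y in {0,2}, choose 2; 1->2 ok
  pos 3: y in {0,2}, choose 0; 2->0 ok
  pos 4: y in {0,2}, choose 2; 0->2 ok
  pos 5: y in {0,2}, choose 0; 2->0 ok
  pos 6: x in {1}, choose 1; 0->1 ok
  pos 7: y in {0,2}, choose 2; 1->2 ok
  pos 8: x in {1}, choose 1; 2->1 ok
  pos 9: y in {0,2}, choose 2; 1->2 ok
  pos 10: x in {1}, choose 1; 2->1 ok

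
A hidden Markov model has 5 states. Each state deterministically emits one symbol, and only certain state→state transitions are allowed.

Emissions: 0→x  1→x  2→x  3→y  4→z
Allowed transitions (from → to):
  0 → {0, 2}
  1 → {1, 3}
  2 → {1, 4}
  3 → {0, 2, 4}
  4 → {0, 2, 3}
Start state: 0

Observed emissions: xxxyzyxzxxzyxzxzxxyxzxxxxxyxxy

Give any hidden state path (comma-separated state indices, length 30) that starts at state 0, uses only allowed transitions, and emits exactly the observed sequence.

  pos 0: x in {0,1,2}, choose 0; start
  pos 1: x in {0,1,2}, choose 2; 0->2 ok
  pos 2: x in {0,1,2}, choose 1; 2->1 ok
  pos 3: y in {3}, choose 3; 1->3 ok
  pos 4: z in {4}, choose 4; 3->4 ok
  pos 5: y in {3}, choose 3; 4->3 ok
  pos 6: x in {0,1,2}, choose 2; 3->2 ok
  pos 7: z in {4}, choose 4; 2->4 ok
  pos 8: x in {0,1,2}, choose 0; 4->0 ok
  pos 9: x in {0,1,2}, choose 2; 0->2 ok
  pos 10: z in {4}, choose 4; 2->4 ok
  pos 11: y in {3}, choose 3; 4->3 ok
  pos 12: x in {0,1,2}, choose 2; 3->2 ok
  pos 13: z in {4}, choose 4; 2->4 ok
  pos 14: x in {0,1,2}, choose 2; 4->2 ok
  pos 15: z in {4}, choose 4; 2->4 ok
  pos 16: x in {0,1,2}, choose 2; 4->2 ok
  pos 17: x in {0,1,2}, choose 1; 2->1 ok
  pos 18: y in {3}, choose 3; 1->3 ok
  pos 19: x in {0,1,2}, choose 2; 3->2 ok
  pos 20: z in {4}, choose 4; 2->4 ok
  pos 21: x in {0,1,2}, choose 0; 4->0 ok
  pos 22: x in {0,1,2}, choose 0; 0->0 ok
  pos 23: x in {0,1,2}, choose 2; 0->2 ok
  pos 24: x in {0,1,2}, choose 1; 2->1 ok
  pos 25: x in {0,1,2}, choose 1; 1->1 ok
  pos 26: y in {3}, choose 3; 1->3 ok
  pos 27: x in {0,1,2}, choose 2; 3->2 ok
  pos 28: x in {0,1,2}, choose 1; 2->1 ok
  pos 29: y in {3}, choose 3; 1->3 ok

0,2,1,3,4,3,2,4,0,2,4,3,2,4,2,4,2,1,3,2,4,0,0,2,1,1,3,2,1,3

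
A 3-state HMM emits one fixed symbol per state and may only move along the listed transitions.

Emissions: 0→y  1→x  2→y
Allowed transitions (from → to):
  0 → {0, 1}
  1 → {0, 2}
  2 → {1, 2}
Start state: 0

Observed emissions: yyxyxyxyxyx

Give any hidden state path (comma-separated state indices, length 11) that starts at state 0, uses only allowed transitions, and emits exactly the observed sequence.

0,0,1,0,1,0,1,0,1,2,1

  [0] y  {0,2}  => 0  start
  [1] y  {0,2}  => 0  0->0 ok
  [2] x  {1}  => 1  0->1 ok
  [3] y  {0,2}  => 0  1->0 ok
  [4] x  {1}  => 1  0->1 ok
  [5] y  {0,2}  => 0  1->0 ok
  [6] x  {1}  => 1  0->1 ok
  [7] y  {0,2}  => 0  1->0 ok
  [8] x  {1}  => 1  0->1 ok
  [9] y  {0,2}  => 2  1->2 ok
  [10] x  {1}  => 1  2->1 ok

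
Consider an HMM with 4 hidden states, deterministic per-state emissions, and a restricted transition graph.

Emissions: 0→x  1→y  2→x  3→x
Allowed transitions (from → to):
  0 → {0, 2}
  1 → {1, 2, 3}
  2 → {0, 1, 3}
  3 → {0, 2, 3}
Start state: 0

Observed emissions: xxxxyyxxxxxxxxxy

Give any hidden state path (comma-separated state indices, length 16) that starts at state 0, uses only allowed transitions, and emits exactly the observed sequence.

0,2,0,2,1,1,3,0,0,0,0,0,2,0,2,1

  0: obs=x cand={0,2,3} pick 0 [start]
  1: obs=x cand={0,2,3} pick 2 [0->2 ok]
  2: obs=x cand={0,2,3} pick 0 [2->0 ok]
  3: obs=x cand={0,2,3} pick 2 [0->2 ok]
  4: obs=y cand={1} pick 1 [2->1 ok]
  5: obs=y cand={1} pick 1 [1->1 ok]
  6: obs=x cand={0,2,3} pick 3 [1->3 ok]
  7: obs=x cand={0,2,3} pick 0 [3->0 ok]
  8: obs=x cand={0,2,3} pick 0 [0->0 ok]
  9: obs=x cand={0,2,3} pick 0 [0->0 ok]
  10: obs=x cand={0,2,3} pick 0 [0->0 ok]
  11: obs=x cand={0,2,3} pick 0 [0->0 ok]
  12: obs=x cand={0,2,3} pick 2 [0->2 ok]
  13: obs=x cand={0,2,3} pick 0 [2->0 ok]
  14: obs=x cand={0,2,3} pick 2 [0->2 ok]
  15: obs=y cand={1} pick 1 [2->1 ok]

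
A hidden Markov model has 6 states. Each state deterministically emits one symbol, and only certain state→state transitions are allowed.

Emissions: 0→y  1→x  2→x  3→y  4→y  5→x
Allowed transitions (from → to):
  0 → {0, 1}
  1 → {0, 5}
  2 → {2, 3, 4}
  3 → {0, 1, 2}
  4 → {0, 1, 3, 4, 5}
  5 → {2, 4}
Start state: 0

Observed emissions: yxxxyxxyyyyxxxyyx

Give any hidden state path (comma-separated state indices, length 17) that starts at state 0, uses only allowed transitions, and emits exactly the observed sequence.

0,1,5,2,3,2,2,3,0,0,0,1,5,2,4,0,1

  t0 'y' -> {0,3,4}, take 0 (start)
  t1 'x' -> {1,2,5}, take 1 (0->1 ok)
  t2 'x' -> {1,2,5}, take 5 (1->5 ok)
  t3 'x' -> {1,2,5}, take 2 (5->2 ok)
  t4 'y' -> {0,3,4}, take 3 (2->3 ok)
  t5 'x' -> {1,2,5}, take 2 (3->2 ok)
  t6 'x' -> {1,2,5}, take 2 (2->2 ok)
  t7 'y' -> {0,3,4}, take 3 (2->3 ok)
  t8 'y' -> {0,3,4}, take 0 (3->0 ok)
  t9 'y' -> {0,3,4}, take 0 (0->0 ok)
  t10 'y' -> {0,3,4}, take 0 (0->0 ok)
  t11 'x' -> {1,2,5}, take 1 (0->1 ok)
  t12 'x' -> {1,2,5}, take 5 (1->5 ok)
  t13 'x' -> {1,2,5}, take 2 (5->2 ok)
  t14 'y' -> {0,3,4}, take 4 (2->4 ok)
  t15 'y' -> {0,3,4}, take 0 (4->0 ok)
  t16 'x' -> {1,2,5}, take 1 (0->1 ok)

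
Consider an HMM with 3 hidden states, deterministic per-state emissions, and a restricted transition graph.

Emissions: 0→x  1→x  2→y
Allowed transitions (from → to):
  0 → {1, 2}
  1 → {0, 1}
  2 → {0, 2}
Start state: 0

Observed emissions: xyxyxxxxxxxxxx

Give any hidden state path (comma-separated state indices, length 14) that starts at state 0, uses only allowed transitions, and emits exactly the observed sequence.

0,2,0,2,0,1,0,1,1,0,1,0,1,1

  0: obs=x cand={0,1} pick 0 [start]
  1: obs=y cand={2} pick 2 [0->2 ok]
  2: obs=x cand={0,1} pick 0 [2->0 ok]
  3: obs=y cand={2} pick 2 [0->2 ok]
  4: obs=x cand={0,1} pick 0 [2->0 ok]
  5: obs=x cand={0,1} pick 1 [0->1 ok]
  6: obs=x cand={0,1} pick 0 [1->0 ok]
  7: obs=x cand={0,1} pick 1 [0->1 ok]
  8: obs=x cand={0,1} pick 1 [1->1 ok]
  9: obs=x cand={0,1} pick 0 [1->0 ok]
  10: obs=x cand={0,1} pick 1 [0->1 ok]
  11: obs=x cand={0,1} pick 0 [1->0 ok]
  12: obs=x cand={0,1} pick 1 [0->1 ok]
  13: obs=x cand={0,1} pick 1 [1->1 ok]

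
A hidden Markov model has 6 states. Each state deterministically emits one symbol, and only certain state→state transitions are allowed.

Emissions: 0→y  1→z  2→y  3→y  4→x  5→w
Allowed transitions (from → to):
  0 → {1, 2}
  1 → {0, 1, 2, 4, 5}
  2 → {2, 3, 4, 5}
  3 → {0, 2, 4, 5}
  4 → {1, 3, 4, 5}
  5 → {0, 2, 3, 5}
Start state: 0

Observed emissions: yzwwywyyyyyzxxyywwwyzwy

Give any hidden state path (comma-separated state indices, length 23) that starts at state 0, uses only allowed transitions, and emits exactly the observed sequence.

  pos 0: y in {0,2,3}, choose 0; start
  pos 1: z in {1}, choose 1; 0->1 ok
  pos 2: w in {5}, choose 5; 1->5 ok
  pos 3: w in {5}, choose 5; 5->5 ok
  pos 4: y in {0,2,3}, choose 3; 5->3 ok
  pos 5: w in {5}, choose 5; 3->5 ok
  pos 6: y in {0,2,3}, choose 2; 5->2 ok
  pos 7: y in {0,2,3}, choose 3; 2->3 ok
  pos 8: y in {0,2,3}, choose 2; 3->2 ok
  pos 9: y in {0,2,3}, choose 3; 2->3 ok
  pos 10: y in {0,2,3}, choose 0; 3->0 ok
  pos 11: z in {1}, choose 1; 0->1 ok
  pos 12: x in {4}, choose 4; 1->4 ok
  pos 13: x in {4}, choose 4; 4->4 ok
  pos 14: y in {0,2,3}, choose 3; 4->3 ok
  pos 15: y in {0,2,3}, choose 2; 3->2 ok
  pos 16: w in {5}, choose 5; 2->5 ok
  pos 17: w in {5}, choose 5; 5->5 ok
  pos 18: w in {5}, choose 5; 5->5 ok
  pos 19: y in {0,2,3}, choose 0; 5->0 ok
  pos 20: z in {1}, choose 1; 0->1 ok
  pos 21: w in {5}, choose 5; 1->5 ok
  pos 22: y in {0,2,3}, choose 2; 5->2 ok

0,1,5,5,3,5,2,3,2,3,0,1,4,4,3,2,5,5,5,0,1,5,2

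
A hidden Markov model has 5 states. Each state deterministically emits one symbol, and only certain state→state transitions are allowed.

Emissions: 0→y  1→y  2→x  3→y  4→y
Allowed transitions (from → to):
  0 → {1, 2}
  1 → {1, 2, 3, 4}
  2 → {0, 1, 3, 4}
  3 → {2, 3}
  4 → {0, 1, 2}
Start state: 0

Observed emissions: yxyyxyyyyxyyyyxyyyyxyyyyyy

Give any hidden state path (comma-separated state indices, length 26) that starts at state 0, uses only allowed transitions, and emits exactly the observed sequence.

  [0] y  {0,1,3,4}  => 0  start
  [1] x  {2}  => 2  0->2 ok
  [2] y  {0,1,3,4}  => 0  2->0 ok
  [3] y  {0,1,3,4}  => 1  0->1 ok
  [4] x  {2}  => 2  1->2 ok
  [5] y  {0,1,3,4}  => 3  2->3 ok
  [6] y  {0,1,3,4}  => 3  3->3 ok
  [7] y  {0,1,3,4}  => 3  3->3 ok
  [8] y  {0,1,3,4}  => 3  3->3 ok
  [9] x  {2}  => 2  3->2 ok
  [10] y  {0,1,3,4}  => 1  2->1 ok
  [11] y  {0,1,3,4}  => 4  1->4 ok
  [12] y  {0,1,3,4}  => 1  4->1 ok
  [13] y  {0,1,3,4}  => 3  1->3 ok
  [14] x  {2}  => 2  3->2 ok
  [15] y  {0,1,3,4}  => 1  2->1 ok
  [16] y  {0,1,3,4}  => 1  1->1 ok
  [17] y  {0,1,3,4}  => 4  1->4 ok
  [18] y  {0,1,3,4}  => 0  4->0 ok
  [19] x  {2}  => 2  0->2 ok
  [20] y  {0,1,3,4}  => 4  2->4 ok
  [21] y  {0,1,3,4}  => 1  4->1 ok
  [22] y  {0,1,3,4}  => 1  1->1 ok
  [23] y  {0,1,3,4}  => 4  1->4 ok
  [24] y  {0,1,3,4}  => 1  4->1 ok
  [25] y  {0,1,3,4}  => 1  1->1 ok

0,2,0,1,2,3,3,3,3,2,1,4,1,3,2,1,1,4,0,2,4,1,1,4,1,1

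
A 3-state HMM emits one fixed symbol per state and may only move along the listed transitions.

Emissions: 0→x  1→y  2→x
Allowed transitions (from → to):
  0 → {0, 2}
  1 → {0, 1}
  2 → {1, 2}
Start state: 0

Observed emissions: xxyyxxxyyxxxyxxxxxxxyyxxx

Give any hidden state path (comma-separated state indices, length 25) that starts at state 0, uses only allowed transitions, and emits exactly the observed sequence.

0,2,1,1,0,0,2,1,1,0,0,2,1,0,0,0,2,2,2,2,1,1,0,2,2

  [0] x  {0,2}  => 0  start
  [1] x  {0,2}  => 2  0->2 ok
  [2] y  {1}  => 1  2->1 ok
  [3] y  {1}  => 1  1->1 ok
  [4] x  {0,2}  => 0  1->0 ok
  [5] x  {0,2}  => 0  0->0 ok
  [6] x  {0,2}  => 2  0->2 ok
  [7] y  {1}  => 1  2->1 ok
  [8] y  {1}  => 1  1->1 ok
  [9] x  {0,2}  => 0  1->0 ok
  [10] x  {0,2}  => 0  0->0 ok
  [11] x  {0,2}  => 2  0->2 ok
  [12] y  {1}  => 1  2->1 ok
  [13] x  {0,2}  => 0  1->0 ok
  [14] x  {0,2}  => 0  0->0 ok
  [15] x  {0,2}  => 0  0->0 ok
  [16] x  {0,2}  => 2  0->2 ok
  [17] x  {0,2}  => 2  2->2 ok
  [18] x  {0,2}  => 2  2->2 ok
  [19] x  {0,2}  => 2  2->2 ok
  [20] y  {1}  => 1  2->1 ok
  [21] y  {1}  => 1  1->1 ok
  [22] x  {0,2}  => 0  1->0 ok
  [23] x  {0,2}  => 2  0->2 ok
  [24] x  {0,2}  => 2  2->2 ok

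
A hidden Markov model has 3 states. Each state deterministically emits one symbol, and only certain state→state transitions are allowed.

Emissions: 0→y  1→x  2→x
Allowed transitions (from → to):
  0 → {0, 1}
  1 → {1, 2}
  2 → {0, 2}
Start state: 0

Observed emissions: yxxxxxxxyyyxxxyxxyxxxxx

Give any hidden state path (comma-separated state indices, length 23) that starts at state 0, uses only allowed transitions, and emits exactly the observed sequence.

0,1,2,2,2,2,2,2,0,0,0,1,2,2,0,1,2,0,1,1,1,1,1

  0: obs=y cand={0} pick 0 [start]
  1: obs=x cand={1,2} pick 1 [0->1 ok]
  2: obs=x cand={1,2} pick 2 [1->2 ok]
  3: obs=x cand={1,2} pick 2 [2->2 ok]
  4: obs=x cand={1,2} pick 2 [2->2 ok]
  5: obs=x cand={1,2} pick 2 [2->2 ok]
  6: obs=x cand={1,2} pick 2 [2->2 ok]
  7: obs=x cand={1,2} pick 2 [2->2 ok]
  8: obs=y cand={0} pick 0 [2->0 ok]
  9: obs=y cand={0} pick 0 [0->0 ok]
  10: obs=y cand={0} pick 0 [0->0 ok]
  11: obs=x cand={1,2} pick 1 [0->1 ok]
  12: obs=x cand={1,2} pick 2 [1->2 ok]
  13: obs=x cand={1,2} pick 2 [2->2 ok]
  14: obs=y cand={0} pick 0 [2->0 ok]
  15: obs=x cand={1,2} pick 1 [0->1 ok]
  16: obs=x cand={1,2} pick 2 [1->2 ok]
  17: obs=y cand={0} pick 0 [2->0 ok]
  18: obs=x cand={1,2} pick 1 [0->1 ok]
  19: obs=x cand={1,2} pick 1 [1->1 ok]
  20: obs=x cand={1,2} pick 1 [1->1 ok]
  21: obs=x cand={1,2} pick 1 [1->1 ok]
  22: obs=x cand={1,2} pick 1 [1->1 ok]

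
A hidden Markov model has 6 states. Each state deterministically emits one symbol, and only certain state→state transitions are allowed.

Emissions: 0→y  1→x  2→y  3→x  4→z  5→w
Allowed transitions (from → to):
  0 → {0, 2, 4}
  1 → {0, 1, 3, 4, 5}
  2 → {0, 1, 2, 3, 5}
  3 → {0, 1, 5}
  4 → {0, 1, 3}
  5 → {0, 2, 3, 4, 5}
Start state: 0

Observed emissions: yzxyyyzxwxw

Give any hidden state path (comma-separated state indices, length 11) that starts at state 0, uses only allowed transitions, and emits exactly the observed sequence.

0,4,3,0,0,0,4,1,5,3,5

  [0] y  {0,2}  => 0  start
  [1] z  {4}  => 4  0->4 ok
  [2] x  {1,3}  => 3  4->3 ok
  [3] y  {0,2}  => 0  3->0 ok
  [4] y  {0,2}  => 0  0->0 ok
  [5] y  {0,2}  => 0  0->0 ok
  [6] z  {4}  => 4  0->4 ok
  [7] x  {1,3}  => 1  4->1 ok
  [8] w  {5}  => 5  1->5 ok
  [9] x  {1,3}  => 3  5->3 ok
  [10] w  {5}  => 5  3->5 ok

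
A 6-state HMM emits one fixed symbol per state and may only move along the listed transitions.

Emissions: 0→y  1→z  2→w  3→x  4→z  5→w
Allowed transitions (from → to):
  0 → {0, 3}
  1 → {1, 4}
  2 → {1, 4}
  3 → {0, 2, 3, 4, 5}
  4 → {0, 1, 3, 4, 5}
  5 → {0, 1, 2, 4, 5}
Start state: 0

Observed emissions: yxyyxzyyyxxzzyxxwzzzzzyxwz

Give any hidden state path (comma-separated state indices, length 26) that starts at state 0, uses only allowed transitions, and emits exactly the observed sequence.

0,3,0,0,3,4,0,0,0,3,3,4,4,0,3,3,2,1,4,1,1,4,0,3,5,4

  [0] y  {0}  => 0  start
  [1] x  {3}  => 3  0->3 ok
  [2] y  {0}  => 0  3->0 ok
  [3] y  {0}  => 0  0->0 ok
  [4] x  {3}  => 3  0->3 ok
  [5] z  {1,4}  => 4  3->4 ok
  [6] y  {0}  => 0  4->0 ok
  [7] y  {0}  => 0  0->0 ok
  [8] y  {0}  => 0  0->0 ok
  [9] x  {3}  => 3  0->3 ok
  [10] x  {3}  => 3  3->3 ok
  [11] z  {1,4}  => 4  3->4 ok
  [12] z  {1,4}  => 4  4->4 ok
  [13] y  {0}  => 0  4->0 ok
  [14] x  {3}  => 3  0->3 ok
  [15] x  {3}  => 3  3->3 ok
  [16] w  {2,5}  => 2  3->2 ok
  [17] z  {1,4}  => 1  2->1 ok
  [18] z  {1,4}  => 4  1->4 ok
  [19] z  {1,4}  => 1  4->1 ok
  [20] z  {1,4}  => 1  1->1 ok
  [21] z  {1,4}  => 4  1->4 ok
  [22] y  {0}  => 0  4->0 ok
  [23] x  {3}  => 3  0->3 ok
  [24] w  {2,5}  => 5  3->5 ok
  [25] z  {1,4}  => 4  5->4 ok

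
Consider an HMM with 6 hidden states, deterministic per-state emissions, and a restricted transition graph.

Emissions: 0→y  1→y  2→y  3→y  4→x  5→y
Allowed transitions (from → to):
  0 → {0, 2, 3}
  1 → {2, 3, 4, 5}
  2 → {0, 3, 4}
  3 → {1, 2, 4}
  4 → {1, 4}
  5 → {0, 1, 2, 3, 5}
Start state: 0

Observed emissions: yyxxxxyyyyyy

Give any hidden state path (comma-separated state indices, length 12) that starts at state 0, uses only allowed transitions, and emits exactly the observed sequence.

  0: obs=y cand={0,1,2,3,5} pick 0 [start]
  1: obs=y cand={0,1,2,3,5} pick 2 [0->2 ok]
  2: obs=x cand={4} pick 4 [2->4 ok]
  3: obs=x cand={4} pick 4 [4->4 ok]
  4: obs=x cand={4} pick 4 [4->4 ok]
  5: obs=x cand={4} pick 4 [4->4 ok]
  6: obs=y cand={0,1,2,3,5} pick 1 [4->1 ok]
  7: obs=y cand={0,1,2,3,5} pick 5 [1->5 ok]
  8: obs=y cand={0,1,2,3,5} pick 3 [5->3 ok]
  9: obs=y cand={0,1,2,3,5} pick 1 [3->1 ok]
  10: obs=y cand={0,1,2,3,5} pick 5 [1->5 ok]
  11: obs=y cand={0,1,2,3,5} pick 1 [5->1 ok]

0,2,4,4,4,4,1,5,3,1,5,1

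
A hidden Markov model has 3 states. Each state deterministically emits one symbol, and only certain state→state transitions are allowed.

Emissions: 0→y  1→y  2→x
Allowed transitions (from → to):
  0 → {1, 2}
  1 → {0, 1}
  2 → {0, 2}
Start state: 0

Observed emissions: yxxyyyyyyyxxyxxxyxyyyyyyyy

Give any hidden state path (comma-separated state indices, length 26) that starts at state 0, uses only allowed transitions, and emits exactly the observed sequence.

0,2,2,0,1,1,0,1,1,0,2,2,0,2,2,2,0,2,0,1,1,1,1,0,1,1

  [0] y  {0,1}  => 0  start
  [1] x  {2}  => 2  0->2 ok
  [2] x  {2}  => 2  2->2 ok
  [3] y  {0,1}  => 0  2->0 ok
  [4] y  {0,1}  => 1  0->1 ok
  [5] y  {0,1}  => 1  1->1 ok
  [6] y  {0,1}  => 0  1->0 ok
  [7] y  {0,1}  => 1  0->1 ok
  [8] y  {0,1}  => 1  1->1 ok
  [9] y  {0,1}  => 0  1->0 ok
  [10] x  {2}  => 2  0->2 ok
  [11] x  {2}  => 2  2->2 ok
  [12] y  {0,1}  => 0  2->0 ok
  [13] x  {2}  => 2  0->2 ok
  [14] x  {2}  => 2  2->2 ok
  [15] x  {2}  => 2  2->2 ok
  [16] y  {0,1}  => 0  2->0 ok
  [17] x  {2}  => 2  0->2 ok
  [18] y  {0,1}  => 0  2->0 ok
  [19] y  {0,1}  => 1  0->1 ok
  [20] y  {0,1}  => 1  1->1 ok
  [21] y  {0,1}  => 1  1->1 ok
  [22] y  {0,1}  => 1  1->1 ok
  [23] y  {0,1}  => 0  1->0 ok
  [24] y  {0,1}  => 1  0->1 ok
  [25] y  {0,1}  => 1  1->1 ok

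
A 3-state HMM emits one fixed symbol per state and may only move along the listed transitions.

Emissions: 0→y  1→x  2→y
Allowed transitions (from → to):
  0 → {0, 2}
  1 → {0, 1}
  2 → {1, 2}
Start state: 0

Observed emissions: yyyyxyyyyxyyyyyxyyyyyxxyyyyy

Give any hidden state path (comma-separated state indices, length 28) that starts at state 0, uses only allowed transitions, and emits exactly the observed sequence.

0,2,2,2,1,0,0,2,2,1,0,0,0,2,2,1,0,2,2,2,2,1,1,0,0,2,2,2

  pos 0: y in {0,2}, choose 0; start
  pos 1: y in {0,2}, choose 2; 0->2 ok
  pos 2: y in {0,2}, choose 2; 2->2 ok
  pos 3: y in {0,2}, choose 2; 2->2 ok
  pos 4: x in {1}, choose 1; 2->1 ok
  pos 5: y in {0,2}, choose 0; 1->0 ok
  pos 6: y in {0,2}, choose 0; 0->0 ok
  pos 7: y in {0,2}, choose 2; 0->2 ok
  pos 8: y in {0,2}, choose 2; 2->2 ok
  pos 9: x in {1}, choose 1; 2->1 ok
  pos 10: y in {0,2}, choose 0; 1->0 ok
  pos 11: y in {0,2}, choose 0; 0->0 ok
  pos 12: y in {0,2}, choose 0; 0->0 ok
  pos 13: y in {0,2}, choose 2; 0->2 ok
  pos 14: y in {0,2}, choose 2; 2->2 ok
  pos 15: x in {1}, choose 1; 2->1 ok
  pos 16: y in {0,2}, choose 0; 1->0 ok
  pos 17: y in {0,2}, choose 2; 0->2 ok
  pos 18: y in {0,2}, choose 2; 2->2 ok
  pos 19: y in {0,2}, choose 2; 2->2 ok
  pos 20: y in {0,2}, choose 2; 2->2 ok
  pos 21: x in {1}, choose 1; 2->1 ok
  pos 22: x in {1}, choose 1; 1->1 ok
  pos 23: y in {0,2}, choose 0; 1->0 ok
  pos 24: y in {0,2}, choose 0; 0->0 ok
  pos 25: y in {0,2}, choose 2; 0->2 ok
  pos 26: y in {0,2}, choose 2; 2->2 ok
  pos 27: y in {0,2}, choose 2; 2->2 ok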